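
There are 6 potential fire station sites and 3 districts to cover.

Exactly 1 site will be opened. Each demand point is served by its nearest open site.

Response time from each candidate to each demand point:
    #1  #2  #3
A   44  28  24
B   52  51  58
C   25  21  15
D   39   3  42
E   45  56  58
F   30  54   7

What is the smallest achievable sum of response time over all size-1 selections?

61

Open {C}.
  #1→C 25, #2→C 21, #3→C 15  ⇒ total 61.
Compare {D}: total 84.
Compare {F}: total 91.
No size-1 selection does better; minimum is 61.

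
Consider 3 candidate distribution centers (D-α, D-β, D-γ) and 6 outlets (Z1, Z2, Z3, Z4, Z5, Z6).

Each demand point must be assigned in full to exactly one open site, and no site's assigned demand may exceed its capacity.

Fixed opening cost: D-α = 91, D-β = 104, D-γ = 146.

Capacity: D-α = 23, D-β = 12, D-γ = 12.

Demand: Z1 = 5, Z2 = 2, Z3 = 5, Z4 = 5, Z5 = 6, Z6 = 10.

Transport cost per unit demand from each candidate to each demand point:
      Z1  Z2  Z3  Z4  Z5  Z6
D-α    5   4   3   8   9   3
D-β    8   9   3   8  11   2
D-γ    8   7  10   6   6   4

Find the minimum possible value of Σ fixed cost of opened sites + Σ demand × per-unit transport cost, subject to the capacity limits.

357

Open {D-α, D-β}; cheapest assignment that respects the capacities:
  D-α (cap 23, load 23): Z1, Z2, Z3, Z4, Z5 — cost 5×5 + 2×4 + 5×3 + 5×8 + 6×9 = 142
  D-β (cap 12, load 10): Z6 — cost 10×2 = 20
  Shipping 162, fixed 195 → total 357.
  Any other capacity-feasible assignment to {D-α, D-β} ships for at least 162.
Compare {D-α, D-γ}: its best feasible assignment gives total 381.
Compare {D-α, D-β, D-γ}: its best feasible assignment gives total 475.
Every other set of open sites that can feasibly serve all demand totals ≥ 381 even under its best assignment. Minimum: 357.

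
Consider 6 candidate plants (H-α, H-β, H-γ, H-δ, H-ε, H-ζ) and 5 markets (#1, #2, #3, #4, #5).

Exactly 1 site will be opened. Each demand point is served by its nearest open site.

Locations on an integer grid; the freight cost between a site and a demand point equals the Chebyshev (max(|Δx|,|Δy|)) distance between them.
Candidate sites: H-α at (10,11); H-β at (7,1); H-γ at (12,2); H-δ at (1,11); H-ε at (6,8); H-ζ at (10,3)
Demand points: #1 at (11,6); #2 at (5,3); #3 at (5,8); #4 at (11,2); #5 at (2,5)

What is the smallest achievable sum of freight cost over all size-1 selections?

Open {H-ε}.
  #1→H-ε 5, #2→H-ε 5, #3→H-ε 1, #4→H-ε 6, #5→H-ε 4  ⇒ total 21.
Compare {H-ζ}: total 22.
Compare {H-β}: total 23.
No size-1 selection does better; minimum is 21.

21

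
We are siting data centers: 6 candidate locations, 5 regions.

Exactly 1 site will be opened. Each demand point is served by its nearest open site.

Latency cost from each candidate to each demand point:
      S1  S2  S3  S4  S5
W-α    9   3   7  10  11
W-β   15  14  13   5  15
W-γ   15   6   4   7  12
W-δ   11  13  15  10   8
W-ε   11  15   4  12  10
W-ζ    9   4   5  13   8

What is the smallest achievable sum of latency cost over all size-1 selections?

Open {W-ζ}.
  S1→W-ζ 9, S2→W-ζ 4, S3→W-ζ 5, S4→W-ζ 13, S5→W-ζ 8  ⇒ total 39.
Compare {W-α}: total 40.
Compare {W-γ}: total 44.
No size-1 selection does better; minimum is 39.

39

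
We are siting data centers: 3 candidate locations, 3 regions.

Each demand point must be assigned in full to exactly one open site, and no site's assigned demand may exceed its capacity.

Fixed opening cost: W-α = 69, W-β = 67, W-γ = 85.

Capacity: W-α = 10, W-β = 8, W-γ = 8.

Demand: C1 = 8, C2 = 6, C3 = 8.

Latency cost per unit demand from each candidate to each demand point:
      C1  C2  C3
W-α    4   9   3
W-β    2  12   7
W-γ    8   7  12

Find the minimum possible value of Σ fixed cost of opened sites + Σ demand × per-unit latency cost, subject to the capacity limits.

303

Open {W-α, W-β, W-γ}; cheapest assignment that respects the capacities:
  W-α (cap 10, load 8): C3 — cost 8×3 = 24
  W-β (cap 8, load 8): C1 — cost 8×2 = 16
  W-γ (cap 8, load 6): C2 — cost 6×7 = 42
  Shipping 82, fixed 221 → total 303.
  Any other capacity-feasible assignment to {W-α, W-β, W-γ} ships for at least 82.
Total demand is 22 and no other set of sites has combined capacity ≥ 22, so {W-α, W-β, W-γ} is the only feasible choice of open sites. Minimum: 303.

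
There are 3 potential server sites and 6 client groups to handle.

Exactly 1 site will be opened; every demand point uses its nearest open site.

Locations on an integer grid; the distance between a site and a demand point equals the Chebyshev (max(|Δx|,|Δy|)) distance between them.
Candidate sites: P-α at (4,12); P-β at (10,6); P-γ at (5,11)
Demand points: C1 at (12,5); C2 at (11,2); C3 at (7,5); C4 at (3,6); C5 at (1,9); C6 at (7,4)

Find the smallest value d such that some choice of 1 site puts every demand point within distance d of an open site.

Open {P-β}.
  Farthest demand point is C5 at distance 9 (to P-β); all others are ≤ 9.
With {P-γ} the worst case is 9.
With {P-α} the worst case is 10.
No size-1 selection achieves below 9.

9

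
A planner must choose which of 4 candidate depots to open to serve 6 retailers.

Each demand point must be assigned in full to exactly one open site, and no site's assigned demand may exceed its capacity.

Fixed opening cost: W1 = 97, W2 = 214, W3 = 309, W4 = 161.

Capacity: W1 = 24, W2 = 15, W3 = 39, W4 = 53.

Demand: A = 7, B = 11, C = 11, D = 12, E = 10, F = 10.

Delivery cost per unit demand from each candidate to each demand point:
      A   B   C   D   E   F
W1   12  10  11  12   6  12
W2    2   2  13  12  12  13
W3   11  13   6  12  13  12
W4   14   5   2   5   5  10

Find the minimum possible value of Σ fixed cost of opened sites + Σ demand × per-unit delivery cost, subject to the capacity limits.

639

Open {W1, W4}; cheapest assignment that respects the capacities:
  W1 (cap 24, load 17): A, E — cost 7×12 + 10×6 = 144
  W4 (cap 53, load 44): B, C, D, F — cost 11×5 + 11×2 + 12×5 + 10×10 = 237
  Shipping 381, fixed 258 → total 639.
  Any other capacity-feasible assignment to {W1, W4} ships for at least 381.
Compare {W2, W4}: its best feasible assignment gives total 727.
Compare {W1, W2, W4}: its best feasible assignment gives total 783.
Every other set of open sites that can feasibly serve all demand totals ≥ 727 even under its best assignment. Minimum: 639.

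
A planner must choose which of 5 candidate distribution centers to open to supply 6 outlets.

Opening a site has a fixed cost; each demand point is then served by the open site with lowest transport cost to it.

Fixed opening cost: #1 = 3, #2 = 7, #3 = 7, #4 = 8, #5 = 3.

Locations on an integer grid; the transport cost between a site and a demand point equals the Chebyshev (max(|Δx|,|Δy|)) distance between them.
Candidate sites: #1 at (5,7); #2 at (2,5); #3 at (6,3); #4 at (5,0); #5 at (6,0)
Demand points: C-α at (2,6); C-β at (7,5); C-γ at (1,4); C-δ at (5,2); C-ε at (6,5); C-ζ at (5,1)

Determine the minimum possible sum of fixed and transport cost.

Open {#1, #5}: assign each demand point to its cheapest open site.
  C-α→#1 3, C-β→#1 2, C-γ→#1 4, C-δ→#5 2, C-ε→#1 2, C-ζ→#5 1
  transport cost 14, fixed 6 → total 20.
Compare {#1, #2, #5}: transport cost 9 + fixed 13 = 22.
Compare {#3}: transport cost 16 + fixed 7 = 23.
Compare {#1, #2}: transport cost 13 + fixed 10 = 23.
All other subsets cost ≥ 22. Minimum total cost: 20.

20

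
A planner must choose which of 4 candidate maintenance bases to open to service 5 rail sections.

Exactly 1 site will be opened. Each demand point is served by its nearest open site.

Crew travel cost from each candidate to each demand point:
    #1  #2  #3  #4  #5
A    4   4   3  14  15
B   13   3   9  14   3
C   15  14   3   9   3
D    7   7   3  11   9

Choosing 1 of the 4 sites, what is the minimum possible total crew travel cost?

Open {D}.
  #1→D 7, #2→D 7, #3→D 3, #4→D 11, #5→D 9  ⇒ total 37.
Compare {A}: total 40.
Compare {B}: total 42.
No size-1 selection does better; minimum is 37.

37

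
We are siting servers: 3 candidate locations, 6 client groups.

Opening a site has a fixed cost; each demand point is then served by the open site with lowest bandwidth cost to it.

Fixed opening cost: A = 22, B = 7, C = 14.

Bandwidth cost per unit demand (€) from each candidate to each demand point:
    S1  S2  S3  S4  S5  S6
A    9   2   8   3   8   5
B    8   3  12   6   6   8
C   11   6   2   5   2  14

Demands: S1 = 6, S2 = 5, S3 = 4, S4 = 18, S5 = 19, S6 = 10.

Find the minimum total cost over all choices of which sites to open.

250

Open {A, C}: assign each demand point to its cheapest open site.
  S1→A 6×9=54, S2→A 5×2=10, S3→C 4×2=8, S4→A 18×3=54, S5→C 19×2=38, S6→A 10×5=50
  bandwidth cost 214, fixed 36 → total 250.
Compare {A, B, C}: bandwidth cost 208 + fixed 43 = 251.
Compare {B, C}: bandwidth cost 279 + fixed 21 = 300.
Compare {A, B}: bandwidth cost 308 + fixed 29 = 337.
All other subsets cost ≥ 251. Minimum total cost: 250.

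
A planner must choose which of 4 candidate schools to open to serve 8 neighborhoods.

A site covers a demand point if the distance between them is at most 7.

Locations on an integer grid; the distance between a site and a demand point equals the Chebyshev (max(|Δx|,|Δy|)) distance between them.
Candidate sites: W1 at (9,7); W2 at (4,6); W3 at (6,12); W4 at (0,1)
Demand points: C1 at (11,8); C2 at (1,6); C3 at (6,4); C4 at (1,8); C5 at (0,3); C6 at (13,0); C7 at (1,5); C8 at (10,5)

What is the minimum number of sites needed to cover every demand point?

Coverage sets (demand points within 7 of each site):
  W1: {C1, C3, C6, C8}
  W2: {C1, C2, C3, C4, C5, C7, C8}
  W3: {C1, C2, C4, C7, C8}
  W4: {C2, C3, C4, C5, C7}
No single site covers all 8 demand points.
But {W1, W2} covers everything, so the minimum is 2.

2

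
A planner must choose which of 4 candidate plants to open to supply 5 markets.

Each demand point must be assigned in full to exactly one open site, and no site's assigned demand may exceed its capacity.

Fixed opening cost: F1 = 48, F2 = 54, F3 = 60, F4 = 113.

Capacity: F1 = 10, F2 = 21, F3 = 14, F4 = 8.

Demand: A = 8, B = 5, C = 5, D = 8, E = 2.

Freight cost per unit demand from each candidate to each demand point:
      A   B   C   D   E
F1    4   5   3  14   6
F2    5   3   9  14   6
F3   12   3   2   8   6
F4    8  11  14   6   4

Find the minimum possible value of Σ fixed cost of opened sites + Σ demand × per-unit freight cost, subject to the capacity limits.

255

Open {F2, F3}; cheapest assignment that respects the capacities:
  F2 (cap 21, load 15): A, B, E — cost 8×5 + 5×3 + 2×6 = 67
  F3 (cap 14, load 13): C, D — cost 5×2 + 8×8 = 74
  Shipping 141, fixed 114 → total 255.
  Any other capacity-feasible assignment to {F2, F3} ships for at least 141.
Compare {F1, F2, F3}: its best feasible assignment gives total 295.
Compare {F1, F2}: its best feasible assignment gives total 296.
Every other set of open sites that can feasibly serve all demand totals ≥ 295 even under its best assignment. Minimum: 255.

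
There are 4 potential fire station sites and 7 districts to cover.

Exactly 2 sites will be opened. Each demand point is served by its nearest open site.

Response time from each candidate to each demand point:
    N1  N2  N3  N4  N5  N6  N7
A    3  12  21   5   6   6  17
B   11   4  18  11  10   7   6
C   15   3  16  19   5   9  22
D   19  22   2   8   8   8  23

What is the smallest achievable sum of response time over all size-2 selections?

46

Open {B, D}.
  N1→B 11, N2→B 4, N3→D 2, N4→D 8, N5→D 8, N6→B 7, N7→B 6  ⇒ total 46.
Compare {A, B}: total 48.
Compare {A, D}: total 51.
No size-2 selection does better; minimum is 46.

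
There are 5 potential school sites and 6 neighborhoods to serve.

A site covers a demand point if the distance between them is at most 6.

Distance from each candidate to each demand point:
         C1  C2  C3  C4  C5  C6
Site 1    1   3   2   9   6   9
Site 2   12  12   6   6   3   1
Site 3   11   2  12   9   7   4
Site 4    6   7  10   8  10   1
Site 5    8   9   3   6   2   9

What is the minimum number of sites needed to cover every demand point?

Coverage sets (demand points within 6 of each site):
  Site 1: {C1, C2, C3, C5}
  Site 2: {C3, C4, C5, C6}
  Site 3: {C2, C6}
  Site 4: {C1, C6}
  Site 5: {C3, C4, C5}
No single site covers all 6 demand points.
But {Site 1, Site 2} covers everything, so the minimum is 2.

2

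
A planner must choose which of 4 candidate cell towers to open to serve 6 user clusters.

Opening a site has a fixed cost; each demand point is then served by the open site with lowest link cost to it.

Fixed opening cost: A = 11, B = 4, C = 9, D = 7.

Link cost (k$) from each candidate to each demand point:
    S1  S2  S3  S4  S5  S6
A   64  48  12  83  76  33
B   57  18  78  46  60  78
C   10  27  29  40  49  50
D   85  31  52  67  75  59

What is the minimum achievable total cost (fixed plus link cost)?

186

Open {A, B, C}: assign each demand point to its cheapest open site.
  S1→C 10, S2→B 18, S3→A 12, S4→C 40, S5→C 49, S6→A 33
  link cost 162, fixed 24 → total 186.
Compare {A, C}: link cost 171 + fixed 20 = 191.
Compare {A, B, C, D}: link cost 162 + fixed 31 = 193.
Compare {A, C, D}: link cost 171 + fixed 27 = 198.
All other subsets cost ≥ 191. Minimum total cost: 186.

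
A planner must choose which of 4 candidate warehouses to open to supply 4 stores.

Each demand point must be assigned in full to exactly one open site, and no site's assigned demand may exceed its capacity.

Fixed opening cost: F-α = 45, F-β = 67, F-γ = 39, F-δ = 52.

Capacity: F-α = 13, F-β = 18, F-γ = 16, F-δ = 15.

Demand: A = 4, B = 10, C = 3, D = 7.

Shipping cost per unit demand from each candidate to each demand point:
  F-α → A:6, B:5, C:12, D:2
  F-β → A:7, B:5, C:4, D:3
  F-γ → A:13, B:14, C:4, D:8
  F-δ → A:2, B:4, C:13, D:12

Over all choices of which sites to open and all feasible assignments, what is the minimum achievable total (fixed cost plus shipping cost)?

195

Open {F-α, F-δ}; cheapest assignment that respects the capacities:
  F-α (cap 13, load 10): C, D — cost 3×12 + 7×2 = 50
  F-δ (cap 15, load 14): A, B — cost 4×2 + 10×4 = 48
  Shipping 98, fixed 97 → total 195.
  Any other capacity-feasible assignment to {F-α, F-δ} ships for at least 98.
Compare {F-β, F-δ}: its best feasible assignment gives total 200.
Compare {F-γ, F-δ}: its best feasible assignment gives total 207.
Every other set of open sites that can feasibly serve all demand totals ≥ 200 even under its best assignment. Minimum: 195.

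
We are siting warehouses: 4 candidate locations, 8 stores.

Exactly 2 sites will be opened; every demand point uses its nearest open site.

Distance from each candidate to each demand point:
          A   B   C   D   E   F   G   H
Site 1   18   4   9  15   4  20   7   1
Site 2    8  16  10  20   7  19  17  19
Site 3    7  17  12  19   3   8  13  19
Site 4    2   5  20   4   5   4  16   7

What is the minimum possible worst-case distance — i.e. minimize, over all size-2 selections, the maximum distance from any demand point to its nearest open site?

9

Open {Site 1, Site 4}.
  Farthest demand point is C at distance 9 (to Site 1); all others are ≤ 9.
With {Site 3, Site 4} the worst case is 13.
With {Site 1, Site 3} the worst case is 15.
No size-2 selection achieves below 9.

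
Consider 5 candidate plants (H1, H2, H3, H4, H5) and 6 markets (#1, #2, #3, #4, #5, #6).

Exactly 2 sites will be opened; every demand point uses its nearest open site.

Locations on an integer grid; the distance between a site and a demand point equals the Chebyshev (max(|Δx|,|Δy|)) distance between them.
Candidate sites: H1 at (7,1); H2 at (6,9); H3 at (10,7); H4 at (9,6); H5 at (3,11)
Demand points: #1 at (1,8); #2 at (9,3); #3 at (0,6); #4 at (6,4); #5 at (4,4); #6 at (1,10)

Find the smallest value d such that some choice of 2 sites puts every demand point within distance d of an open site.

Open {H1, H5}.
  Farthest demand point is #3 at distance 5 (to H5); all others are ≤ 5.
With {H4, H5} the worst case is 5.
With {H1, H2} the worst case is 6.
No size-2 selection achieves below 5.

5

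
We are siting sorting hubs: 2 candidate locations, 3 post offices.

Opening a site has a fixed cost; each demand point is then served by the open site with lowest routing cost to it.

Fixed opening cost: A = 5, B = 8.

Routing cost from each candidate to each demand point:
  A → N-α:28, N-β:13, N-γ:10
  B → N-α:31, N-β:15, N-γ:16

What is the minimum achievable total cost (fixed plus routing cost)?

56

Open {A}: assign each demand point to its cheapest open site.
  N-α→A 28, N-β→A 13, N-γ→A 10
  routing cost 51, fixed 5 → total 56.
Compare {A, B}: routing cost 51 + fixed 13 = 64.
Compare {B}: routing cost 62 + fixed 8 = 70.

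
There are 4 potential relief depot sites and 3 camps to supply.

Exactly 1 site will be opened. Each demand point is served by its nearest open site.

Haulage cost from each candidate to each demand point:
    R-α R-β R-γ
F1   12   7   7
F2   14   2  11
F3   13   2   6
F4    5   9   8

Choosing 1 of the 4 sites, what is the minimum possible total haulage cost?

21

Open {F3}.
  R-α→F3 13, R-β→F3 2, R-γ→F3 6  ⇒ total 21.
Compare {F4}: total 22.
Compare {F1}: total 26.
No size-1 selection does better; minimum is 21.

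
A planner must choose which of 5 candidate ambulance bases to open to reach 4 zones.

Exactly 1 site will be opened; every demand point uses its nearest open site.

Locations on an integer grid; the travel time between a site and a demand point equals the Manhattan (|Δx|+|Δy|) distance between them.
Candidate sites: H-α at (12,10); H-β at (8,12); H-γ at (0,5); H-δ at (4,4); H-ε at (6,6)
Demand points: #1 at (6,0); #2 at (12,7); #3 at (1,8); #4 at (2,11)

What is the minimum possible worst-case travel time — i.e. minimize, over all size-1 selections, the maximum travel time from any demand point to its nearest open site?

9

Open {H-ε}.
  Farthest demand point is #4 at travel time 9 (to H-ε); all others are ≤ 9.
With {H-δ} the worst case is 11.
With {H-β} the worst case is 14.
No size-1 selection achieves below 9.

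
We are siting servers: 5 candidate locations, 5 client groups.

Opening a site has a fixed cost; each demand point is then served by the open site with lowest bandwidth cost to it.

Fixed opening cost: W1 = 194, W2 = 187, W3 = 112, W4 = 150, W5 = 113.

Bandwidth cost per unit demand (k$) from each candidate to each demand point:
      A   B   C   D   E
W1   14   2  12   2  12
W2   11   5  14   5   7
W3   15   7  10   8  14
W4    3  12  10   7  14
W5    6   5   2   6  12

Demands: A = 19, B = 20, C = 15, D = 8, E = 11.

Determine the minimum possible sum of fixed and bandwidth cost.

Open {W5}: assign each demand point to its cheapest open site.
  A→W5 19×6=114, B→W5 20×5=100, C→W5 15×2=30, D→W5 8×6=48, E→W5 11×12=132
  bandwidth cost 424, fixed 113 → total 537.
Compare {W4, W5}: bandwidth cost 367 + fixed 263 = 630.
Compare {W1, W5}: bandwidth cost 332 + fixed 307 = 639.
Compare {W3, W5}: bandwidth cost 424 + fixed 225 = 649.
All other subsets cost ≥ 630. Minimum total cost: 537.

537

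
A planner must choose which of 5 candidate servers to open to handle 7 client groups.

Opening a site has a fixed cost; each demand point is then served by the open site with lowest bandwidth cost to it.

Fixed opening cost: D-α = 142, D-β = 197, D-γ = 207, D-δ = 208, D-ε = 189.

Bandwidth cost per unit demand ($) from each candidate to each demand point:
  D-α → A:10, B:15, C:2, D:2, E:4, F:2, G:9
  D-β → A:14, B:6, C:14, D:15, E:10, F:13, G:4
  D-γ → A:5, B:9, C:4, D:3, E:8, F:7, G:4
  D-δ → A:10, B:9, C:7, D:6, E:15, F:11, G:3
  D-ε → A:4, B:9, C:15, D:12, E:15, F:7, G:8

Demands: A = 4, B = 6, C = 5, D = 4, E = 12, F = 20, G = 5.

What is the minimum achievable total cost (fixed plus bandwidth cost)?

423

Open {D-α}: assign each demand point to its cheapest open site.
  A→D-α 4×10=40, B→D-α 6×15=90, C→D-α 5×2=10, D→D-α 4×2=8, E→D-α 12×4=48, F→D-α 20×2=40, G→D-α 5×9=45
  bandwidth cost 281, fixed 142 → total 423.
Compare {D-α, D-β}: bandwidth cost 202 + fixed 339 = 541.
Compare {D-α, D-ε}: bandwidth cost 216 + fixed 331 = 547.
Compare {D-α, D-γ}: bandwidth cost 200 + fixed 349 = 549.
All other subsets cost ≥ 541. Minimum total cost: 423.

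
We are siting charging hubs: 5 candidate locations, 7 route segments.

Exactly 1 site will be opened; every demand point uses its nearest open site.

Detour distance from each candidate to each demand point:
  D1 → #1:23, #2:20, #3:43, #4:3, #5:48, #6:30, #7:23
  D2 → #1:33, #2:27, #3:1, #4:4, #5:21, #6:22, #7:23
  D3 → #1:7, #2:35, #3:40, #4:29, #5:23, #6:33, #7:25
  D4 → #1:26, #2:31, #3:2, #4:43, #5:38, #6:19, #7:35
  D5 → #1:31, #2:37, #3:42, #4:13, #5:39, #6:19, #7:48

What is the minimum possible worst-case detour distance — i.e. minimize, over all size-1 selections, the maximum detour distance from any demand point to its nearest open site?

33

Open {D2}.
  Farthest demand point is #1 at detour distance 33 (to D2); all others are ≤ 33.
With {D3} the worst case is 40.
With {D4} the worst case is 43.
No size-1 selection achieves below 33.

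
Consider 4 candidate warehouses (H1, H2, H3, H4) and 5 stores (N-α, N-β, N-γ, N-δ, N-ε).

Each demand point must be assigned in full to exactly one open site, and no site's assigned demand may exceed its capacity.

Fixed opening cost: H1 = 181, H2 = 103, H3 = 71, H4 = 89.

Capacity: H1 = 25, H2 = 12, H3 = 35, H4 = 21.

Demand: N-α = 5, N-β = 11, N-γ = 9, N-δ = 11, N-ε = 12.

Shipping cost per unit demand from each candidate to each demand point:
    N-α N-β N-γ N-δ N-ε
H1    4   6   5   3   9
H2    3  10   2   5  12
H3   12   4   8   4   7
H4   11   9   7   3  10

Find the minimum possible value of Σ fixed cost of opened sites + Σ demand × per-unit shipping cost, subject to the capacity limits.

444

Open {H3, H4}; cheapest assignment that respects the capacities:
  H3 (cap 35, load 28): N-α, N-β, N-ε — cost 5×12 + 11×4 + 12×7 = 188
  H4 (cap 21, load 20): N-γ, N-δ — cost 9×7 + 11×3 = 96
  Shipping 284, fixed 160 → total 444.
  Any other capacity-feasible assignment to {H3, H4} ships for at least 284.
Compare {H1, H3}: its best feasible assignment gives total 478.
Compare {H2, H3, H4}: its best feasible assignment gives total 497.
Every other set of open sites that can feasibly serve all demand totals ≥ 478 even under its best assignment. Minimum: 444.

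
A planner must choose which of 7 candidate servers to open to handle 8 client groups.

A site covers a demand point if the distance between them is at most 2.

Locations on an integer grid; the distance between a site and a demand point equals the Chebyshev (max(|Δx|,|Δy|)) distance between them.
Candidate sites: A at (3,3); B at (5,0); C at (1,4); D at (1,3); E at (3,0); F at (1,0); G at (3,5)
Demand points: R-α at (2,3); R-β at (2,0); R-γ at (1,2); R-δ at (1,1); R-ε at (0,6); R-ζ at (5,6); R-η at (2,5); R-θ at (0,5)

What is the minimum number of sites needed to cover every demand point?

Coverage sets (demand points within 2 of each site):
  A: {R-α, R-γ, R-δ, R-η}
  B: {}
  C: {R-α, R-γ, R-ε, R-η, R-θ}
  D: {R-α, R-γ, R-δ, R-η, R-θ}
  E: {R-β, R-γ, R-δ}
  F: {R-β, R-γ, R-δ}
  G: {R-α, R-ζ, R-η}
No 2 sites suffice: every size-2 union leaves at least one demand point uncovered.
But {C, E, G} covers everything, so the minimum is 3.

3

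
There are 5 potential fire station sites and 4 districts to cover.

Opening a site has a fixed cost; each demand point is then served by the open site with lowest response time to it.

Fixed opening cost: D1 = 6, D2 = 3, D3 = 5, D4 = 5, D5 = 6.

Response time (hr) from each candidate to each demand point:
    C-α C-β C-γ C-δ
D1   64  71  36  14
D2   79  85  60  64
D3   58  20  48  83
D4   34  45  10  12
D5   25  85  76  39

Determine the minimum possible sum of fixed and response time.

83

Open {D3, D4, D5}: assign each demand point to its cheapest open site.
  C-α→D5 25, C-β→D3 20, C-γ→D4 10, C-δ→D4 12
  response time 67, fixed 16 → total 83.
Compare {D3, D4}: response time 76 + fixed 10 = 86.
Compare {D2, D3, D4, D5}: response time 67 + fixed 19 = 86.
Compare {D2, D3, D4}: response time 76 + fixed 13 = 89.
All other subsets cost ≥ 86. Minimum total cost: 83.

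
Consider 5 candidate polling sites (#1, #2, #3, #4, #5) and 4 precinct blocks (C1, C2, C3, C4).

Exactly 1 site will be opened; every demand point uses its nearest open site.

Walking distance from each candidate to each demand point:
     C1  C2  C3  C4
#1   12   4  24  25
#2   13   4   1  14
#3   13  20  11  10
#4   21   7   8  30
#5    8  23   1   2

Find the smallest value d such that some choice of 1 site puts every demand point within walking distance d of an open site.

Open {#2}.
  Farthest demand point is C4 at walking distance 14 (to #2); all others are ≤ 14.
With {#3} the worst case is 20.
With {#5} the worst case is 23.
No size-1 selection achieves below 14.

14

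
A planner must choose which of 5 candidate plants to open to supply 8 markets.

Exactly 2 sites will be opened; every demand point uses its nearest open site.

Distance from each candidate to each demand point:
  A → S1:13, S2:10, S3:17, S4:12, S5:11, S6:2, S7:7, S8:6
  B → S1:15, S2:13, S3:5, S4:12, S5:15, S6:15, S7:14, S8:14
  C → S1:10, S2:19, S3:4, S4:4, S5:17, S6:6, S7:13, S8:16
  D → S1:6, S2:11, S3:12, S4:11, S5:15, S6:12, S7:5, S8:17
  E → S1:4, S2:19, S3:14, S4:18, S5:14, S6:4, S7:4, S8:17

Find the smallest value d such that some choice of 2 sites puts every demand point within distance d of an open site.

Open {A, C}.
  Farthest demand point is S5 at distance 11 (to A); all others are ≤ 11.
With {A, D} the worst case is 12.
With {A, B} the worst case is 13.
No size-2 selection achieves below 11.

11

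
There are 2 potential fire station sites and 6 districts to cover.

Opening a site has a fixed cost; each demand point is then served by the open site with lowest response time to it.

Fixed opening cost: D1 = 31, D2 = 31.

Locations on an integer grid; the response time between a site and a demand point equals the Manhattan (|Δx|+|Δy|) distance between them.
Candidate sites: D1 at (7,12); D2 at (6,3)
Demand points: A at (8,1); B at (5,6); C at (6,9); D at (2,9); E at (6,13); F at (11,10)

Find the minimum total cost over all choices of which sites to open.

71

Open {D1}: assign each demand point to its cheapest open site.
  A→D1 12, B→D1 8, C→D1 4, D→D1 8, E→D1 2, F→D1 6
  response time 40, fixed 31 → total 71.
Compare {D2}: response time 46 + fixed 31 = 77.
Compare {D1, D2}: response time 28 + fixed 62 = 90.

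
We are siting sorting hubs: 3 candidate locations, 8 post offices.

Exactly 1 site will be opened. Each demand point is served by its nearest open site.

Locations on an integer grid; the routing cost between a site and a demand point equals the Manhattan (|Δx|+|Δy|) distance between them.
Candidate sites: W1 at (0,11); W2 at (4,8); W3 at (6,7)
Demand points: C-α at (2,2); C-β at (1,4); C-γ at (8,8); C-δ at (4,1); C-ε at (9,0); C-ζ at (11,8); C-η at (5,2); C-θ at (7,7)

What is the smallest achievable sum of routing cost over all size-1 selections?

Open {W3}.
  C-α→W3 9, C-β→W3 8, C-γ→W3 3, C-δ→W3 8, C-ε→W3 10, C-ζ→W3 6, C-η→W3 6, C-θ→W3 1  ⇒ total 51.
Compare {W2}: total 57.
Compare {W1}: total 103.

51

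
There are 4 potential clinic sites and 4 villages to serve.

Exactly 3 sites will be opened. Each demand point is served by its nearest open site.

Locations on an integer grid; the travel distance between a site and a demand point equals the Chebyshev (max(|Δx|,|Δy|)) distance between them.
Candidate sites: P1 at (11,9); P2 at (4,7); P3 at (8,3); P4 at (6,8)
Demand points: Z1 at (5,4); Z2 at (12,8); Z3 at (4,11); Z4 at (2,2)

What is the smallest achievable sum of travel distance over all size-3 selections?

12

Open {P1, P2, P4}.
  Z1→P2 3, Z2→P1 1, Z3→P4 3, Z4→P2 5  ⇒ total 12.
Compare {P1, P2, P3}: total 13.
Compare {P1, P3, P4}: total 13.
No size-3 selection does better; minimum is 12.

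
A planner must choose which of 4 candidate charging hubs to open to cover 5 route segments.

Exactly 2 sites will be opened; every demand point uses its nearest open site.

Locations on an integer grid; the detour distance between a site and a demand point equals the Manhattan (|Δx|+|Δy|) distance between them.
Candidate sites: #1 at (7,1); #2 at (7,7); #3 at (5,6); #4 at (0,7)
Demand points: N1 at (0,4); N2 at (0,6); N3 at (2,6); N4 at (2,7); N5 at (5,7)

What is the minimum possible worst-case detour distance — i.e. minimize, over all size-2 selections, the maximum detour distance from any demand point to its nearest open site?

3

Open {#2, #4}.
  Farthest demand point is N1 at detour distance 3 (to #4); all others are ≤ 3.
With {#3, #4} the worst case is 3.
With {#1, #4} the worst case is 5.
No size-2 selection achieves below 3.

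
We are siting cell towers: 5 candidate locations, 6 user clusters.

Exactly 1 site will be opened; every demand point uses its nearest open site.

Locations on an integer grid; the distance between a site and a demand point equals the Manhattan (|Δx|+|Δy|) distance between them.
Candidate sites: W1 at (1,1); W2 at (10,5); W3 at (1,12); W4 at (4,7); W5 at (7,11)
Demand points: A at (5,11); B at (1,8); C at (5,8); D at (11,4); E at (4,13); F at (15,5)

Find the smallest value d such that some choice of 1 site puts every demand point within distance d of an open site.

13

Open {W4}.
  Farthest demand point is F at distance 13 (to W4); all others are ≤ 13.
With {W2} the worst case is 14.
With {W5} the worst case is 14.
No size-1 selection achieves below 13.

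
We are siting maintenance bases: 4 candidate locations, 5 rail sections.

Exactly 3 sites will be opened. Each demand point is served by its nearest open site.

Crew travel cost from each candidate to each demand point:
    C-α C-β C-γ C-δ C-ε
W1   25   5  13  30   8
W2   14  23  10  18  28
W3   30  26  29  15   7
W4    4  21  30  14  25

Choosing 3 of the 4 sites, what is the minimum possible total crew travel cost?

41

Open {W1, W2, W4}.
  C-α→W4 4, C-β→W1 5, C-γ→W2 10, C-δ→W4 14, C-ε→W1 8  ⇒ total 41.
Compare {W1, W3, W4}: total 43.
Compare {W1, W2, W3}: total 51.
No size-3 selection does better; minimum is 41.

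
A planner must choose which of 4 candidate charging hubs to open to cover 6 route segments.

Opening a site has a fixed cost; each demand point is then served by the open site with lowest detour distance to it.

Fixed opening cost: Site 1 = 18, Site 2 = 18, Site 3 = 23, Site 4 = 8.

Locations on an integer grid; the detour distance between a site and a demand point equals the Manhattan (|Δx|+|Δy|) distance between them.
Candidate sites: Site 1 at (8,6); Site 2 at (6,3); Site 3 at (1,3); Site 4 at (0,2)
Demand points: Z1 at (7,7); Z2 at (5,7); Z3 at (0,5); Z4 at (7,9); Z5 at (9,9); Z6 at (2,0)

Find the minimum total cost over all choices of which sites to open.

Open {Site 1, Site 4}: assign each demand point to its cheapest open site.
  Z1→Site 1 2, Z2→Site 1 4, Z3→Site 4 3, Z4→Site 1 4, Z5→Site 1 4, Z6→Site 4 4
  detour distance 21, fixed 26 → total 47.
Compare {Site 1}: detour distance 35 + fixed 18 = 53.
Compare {Site 2}: detour distance 41 + fixed 18 = 59.
Compare {Site 2, Site 4}: detour distance 33 + fixed 26 = 59.
All other subsets cost ≥ 53. Minimum total cost: 47.

47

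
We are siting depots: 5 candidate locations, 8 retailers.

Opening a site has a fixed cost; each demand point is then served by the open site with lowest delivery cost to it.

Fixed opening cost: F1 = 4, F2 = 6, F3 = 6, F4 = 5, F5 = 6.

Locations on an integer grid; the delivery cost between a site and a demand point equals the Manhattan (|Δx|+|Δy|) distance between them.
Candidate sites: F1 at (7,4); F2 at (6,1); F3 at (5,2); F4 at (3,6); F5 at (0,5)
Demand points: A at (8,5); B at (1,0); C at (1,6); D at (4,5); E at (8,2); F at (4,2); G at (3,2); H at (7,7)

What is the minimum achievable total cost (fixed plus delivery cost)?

36

Open {F1, F3, F4}: assign each demand point to its cheapest open site.
  A→F1 2, B→F3 6, C→F4 2, D→F4 2, E→F1 3, F→F3 1, G→F3 2, H→F1 3
  delivery cost 21, fixed 15 → total 36.
Compare {F1, F4}: delivery cost 29 + fixed 9 = 38.
Compare {F3, F4}: delivery cost 27 + fixed 11 = 38.
Compare {F1, F3}: delivery cost 29 + fixed 10 = 39.
All other subsets cost ≥ 38. Minimum total cost: 36.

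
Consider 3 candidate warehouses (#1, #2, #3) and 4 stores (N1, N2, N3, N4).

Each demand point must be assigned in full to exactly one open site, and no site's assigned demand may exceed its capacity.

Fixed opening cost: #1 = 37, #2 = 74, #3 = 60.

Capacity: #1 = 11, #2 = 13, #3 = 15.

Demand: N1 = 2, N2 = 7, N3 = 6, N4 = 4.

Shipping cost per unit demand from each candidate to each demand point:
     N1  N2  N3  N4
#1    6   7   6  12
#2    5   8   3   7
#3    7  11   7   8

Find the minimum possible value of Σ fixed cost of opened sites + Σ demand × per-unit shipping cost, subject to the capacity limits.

216

Open {#1, #2}; cheapest assignment that respects the capacities:
  #1 (cap 11, load 7): N2 — cost 7×7 = 49
  #2 (cap 13, load 12): N1, N3, N4 — cost 2×5 + 6×3 + 4×7 = 56
  Shipping 105, fixed 111 → total 216.
  Any other capacity-feasible assignment to {#1, #2} ships for at least 105.
Compare {#1, #3}: its best feasible assignment gives total 232.
Compare {#2, #3}: its best feasible assignment gives total 254.
Every other set of open sites that can feasibly serve all demand totals ≥ 232 even under its best assignment. Minimum: 216.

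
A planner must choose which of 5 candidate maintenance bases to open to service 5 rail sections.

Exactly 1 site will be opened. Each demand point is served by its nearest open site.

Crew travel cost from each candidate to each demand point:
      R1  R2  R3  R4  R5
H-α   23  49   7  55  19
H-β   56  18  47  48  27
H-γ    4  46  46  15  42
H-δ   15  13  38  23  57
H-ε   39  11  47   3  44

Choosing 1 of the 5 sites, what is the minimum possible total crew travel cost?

144

Open {H-ε}.
  R1→H-ε 39, R2→H-ε 11, R3→H-ε 47, R4→H-ε 3, R5→H-ε 44  ⇒ total 144.
Compare {H-δ}: total 146.
Compare {H-α}: total 153.
No size-1 selection does better; minimum is 144.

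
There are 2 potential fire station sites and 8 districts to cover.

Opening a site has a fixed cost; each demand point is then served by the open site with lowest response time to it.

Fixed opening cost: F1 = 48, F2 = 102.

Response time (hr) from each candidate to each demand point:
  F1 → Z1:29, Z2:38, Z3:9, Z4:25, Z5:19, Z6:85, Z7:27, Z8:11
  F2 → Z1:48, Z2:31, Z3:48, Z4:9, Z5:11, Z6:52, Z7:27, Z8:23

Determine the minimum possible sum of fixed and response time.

Open {F1}: assign each demand point to its cheapest open site.
  Z1→F1 29, Z2→F1 38, Z3→F1 9, Z4→F1 25, Z5→F1 19, Z6→F1 85, Z7→F1 27, Z8→F1 11
  response time 243, fixed 48 → total 291.
Compare {F1, F2}: response time 179 + fixed 150 = 329.
Compare {F2}: response time 249 + fixed 102 = 351.

291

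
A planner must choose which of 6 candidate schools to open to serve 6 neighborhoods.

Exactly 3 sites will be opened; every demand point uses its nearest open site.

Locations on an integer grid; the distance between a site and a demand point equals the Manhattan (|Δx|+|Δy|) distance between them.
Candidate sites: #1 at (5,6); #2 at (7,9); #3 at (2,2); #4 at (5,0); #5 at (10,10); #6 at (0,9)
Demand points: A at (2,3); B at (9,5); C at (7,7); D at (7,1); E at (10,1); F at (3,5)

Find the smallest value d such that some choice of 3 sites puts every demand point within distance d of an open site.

Open {#1, #2, #4}.
  Farthest demand point is A at distance 6 (to #1); all others are ≤ 6.
With {#1, #3, #4} the worst case is 6.
With {#1, #4, #5} the worst case is 6.
No size-3 selection achieves below 6.

6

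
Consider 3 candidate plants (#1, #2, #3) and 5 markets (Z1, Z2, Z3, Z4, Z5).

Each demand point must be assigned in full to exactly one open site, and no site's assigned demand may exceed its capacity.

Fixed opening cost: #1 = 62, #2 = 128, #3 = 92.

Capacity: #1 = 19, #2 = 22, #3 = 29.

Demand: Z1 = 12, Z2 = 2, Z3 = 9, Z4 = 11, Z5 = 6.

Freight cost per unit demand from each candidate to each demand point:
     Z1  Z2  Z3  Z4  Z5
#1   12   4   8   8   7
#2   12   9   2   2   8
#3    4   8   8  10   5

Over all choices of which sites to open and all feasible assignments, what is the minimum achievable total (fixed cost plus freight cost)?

Open {#2, #3}; cheapest assignment that respects the capacities:
  #2 (cap 22, load 20): Z3, Z4 — cost 9×2 + 11×2 = 40
  #3 (cap 29, load 20): Z1, Z2, Z5 — cost 12×4 + 2×8 + 6×5 = 94
  Shipping 134, fixed 220 → total 354.
  Any other capacity-feasible assignment to {#2, #3} ships for at least 134.
Compare {#1, #3}: its best feasible assignment gives total 400.
Compare {#1, #2, #3}: its best feasible assignment gives total 408.
Every other set of open sites that can feasibly serve all demand totals ≥ 400 even under its best assignment. Minimum: 354.

354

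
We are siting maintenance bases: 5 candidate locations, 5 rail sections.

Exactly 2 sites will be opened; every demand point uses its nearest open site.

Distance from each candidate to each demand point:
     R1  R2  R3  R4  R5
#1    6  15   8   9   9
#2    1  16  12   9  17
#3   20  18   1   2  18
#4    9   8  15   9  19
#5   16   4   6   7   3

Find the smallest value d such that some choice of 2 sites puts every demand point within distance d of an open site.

7

Open {#1, #5}.
  Farthest demand point is R4 at distance 7 (to #5); all others are ≤ 7.
With {#2, #5} the worst case is 7.
With {#1, #4} the worst case is 9.
No size-2 selection achieves below 7.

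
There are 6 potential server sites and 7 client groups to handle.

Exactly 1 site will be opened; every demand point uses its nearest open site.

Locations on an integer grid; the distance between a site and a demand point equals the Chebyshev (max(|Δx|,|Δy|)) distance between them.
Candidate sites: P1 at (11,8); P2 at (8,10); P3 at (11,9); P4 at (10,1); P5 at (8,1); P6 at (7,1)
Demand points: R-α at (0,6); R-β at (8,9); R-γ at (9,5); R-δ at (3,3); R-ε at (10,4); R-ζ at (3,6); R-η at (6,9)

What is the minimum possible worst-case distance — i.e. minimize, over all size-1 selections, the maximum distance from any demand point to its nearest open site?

Open {P2}.
  Farthest demand point is R-α at distance 8 (to P2); all others are ≤ 8.
With {P5} the worst case is 8.
With {P6} the worst case is 8.
No size-1 selection achieves below 8.

8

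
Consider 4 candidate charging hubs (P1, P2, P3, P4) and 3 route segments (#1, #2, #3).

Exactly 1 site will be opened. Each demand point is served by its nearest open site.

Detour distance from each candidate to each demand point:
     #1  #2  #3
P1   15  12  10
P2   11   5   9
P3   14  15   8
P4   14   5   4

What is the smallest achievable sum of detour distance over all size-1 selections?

Open {P4}.
  #1→P4 14, #2→P4 5, #3→P4 4  ⇒ total 23.
Compare {P2}: total 25.
Compare {P1}: total 37.
No size-1 selection does better; minimum is 23.

23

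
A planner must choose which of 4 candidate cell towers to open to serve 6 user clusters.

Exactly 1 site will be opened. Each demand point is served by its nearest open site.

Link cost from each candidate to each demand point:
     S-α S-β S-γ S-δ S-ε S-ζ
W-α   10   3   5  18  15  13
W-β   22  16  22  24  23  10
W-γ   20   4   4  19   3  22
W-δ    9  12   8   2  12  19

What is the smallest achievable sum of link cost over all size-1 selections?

Open {W-δ}.
  S-α→W-δ 9, S-β→W-δ 12, S-γ→W-δ 8, S-δ→W-δ 2, S-ε→W-δ 12, S-ζ→W-δ 19  ⇒ total 62.
Compare {W-α}: total 64.
Compare {W-γ}: total 72.
No size-1 selection does better; minimum is 62.

62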